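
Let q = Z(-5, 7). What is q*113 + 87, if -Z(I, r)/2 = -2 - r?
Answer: 2121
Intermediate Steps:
Z(I, r) = 4 + 2*r (Z(I, r) = -2*(-2 - r) = 4 + 2*r)
q = 18 (q = 4 + 2*7 = 4 + 14 = 18)
q*113 + 87 = 18*113 + 87 = 2034 + 87 = 2121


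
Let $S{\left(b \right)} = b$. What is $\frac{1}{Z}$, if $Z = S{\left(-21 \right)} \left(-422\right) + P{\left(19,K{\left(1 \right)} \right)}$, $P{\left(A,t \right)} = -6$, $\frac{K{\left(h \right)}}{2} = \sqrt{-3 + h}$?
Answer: $\frac{1}{8856} \approx 0.00011292$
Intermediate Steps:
$K{\left(h \right)} = 2 \sqrt{-3 + h}$
$Z = 8856$ ($Z = \left(-21\right) \left(-422\right) - 6 = 8862 - 6 = 8856$)
$\frac{1}{Z} = \frac{1}{8856}$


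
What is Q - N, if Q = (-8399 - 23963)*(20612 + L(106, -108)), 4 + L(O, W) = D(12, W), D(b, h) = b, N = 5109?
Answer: -667309549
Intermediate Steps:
L(O, W) = 8 (L(O, W) = -4 + 12 = 8)
Q = -667304440 (Q = (-8399 - 23963)*(20612 + 8) = -32362*20620 = -667304440)
Q - N = -667304440 - 1*5109 = -667304440 - 5109 = -667309549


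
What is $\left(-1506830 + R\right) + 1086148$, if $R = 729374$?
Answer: $308692$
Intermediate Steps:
$\left(-1506830 + R\right) + 1086148 = \left(-1506830 + 729374\right) + 1086148 = -777456 + 1086148 = 308692$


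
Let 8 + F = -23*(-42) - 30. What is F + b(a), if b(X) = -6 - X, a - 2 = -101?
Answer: 1021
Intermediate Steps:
a = -99 (a = 2 - 101 = -99)
F = 928 (F = -8 + (-23*(-42) - 30) = -8 + (966 - 30) = -8 + 936 = 928)
F + b(a) = 928 + (-6 - 1*(-99)) = 928 + (-6 + 99) = 928 + 93 = 1021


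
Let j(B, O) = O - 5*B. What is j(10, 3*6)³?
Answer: -32768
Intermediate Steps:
j(10, 3*6)³ = (3*6 - 5*10)³ = (18 - 50)³ = (-32)³ = -32768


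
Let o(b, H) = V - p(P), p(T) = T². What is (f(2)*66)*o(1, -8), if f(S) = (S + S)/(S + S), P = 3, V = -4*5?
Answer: -1914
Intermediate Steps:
V = -20
f(S) = 1 (f(S) = (2*S)/((2*S)) = (2*S)*(1/(2*S)) = 1)
o(b, H) = -29 (o(b, H) = -20 - 1*3² = -20 - 1*9 = -20 - 9 = -29)
(f(2)*66)*o(1, -8) = (1*66)*(-29) = 66*(-29) = -1914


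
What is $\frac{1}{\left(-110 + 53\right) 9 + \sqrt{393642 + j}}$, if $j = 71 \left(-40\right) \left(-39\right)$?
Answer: $\frac{171}{80411} + \frac{\sqrt{504402}}{241233} \approx 0.0050707$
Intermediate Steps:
$j = 110760$ ($j = \left(-2840\right) \left(-39\right) = 110760$)
$\frac{1}{\left(-110 + 53\right) 9 + \sqrt{393642 + j}} = \frac{1}{\left(-110 + 53\right) 9 + \sqrt{393642 + 110760}} = \frac{1}{\left(-57\right) 9 + \sqrt{504402}} = \frac{1}{-513 + \sqrt{504402}}$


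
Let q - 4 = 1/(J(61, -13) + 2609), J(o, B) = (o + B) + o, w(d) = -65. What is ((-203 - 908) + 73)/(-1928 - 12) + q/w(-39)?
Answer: 4057246/8568495 ≈ 0.47351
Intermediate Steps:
J(o, B) = B + 2*o (J(o, B) = (B + o) + o = B + 2*o)
q = 10873/2718 (q = 4 + 1/((-13 + 2*61) + 2609) = 4 + 1/((-13 + 122) + 2609) = 4 + 1/(109 + 2609) = 4 + 1/2718 = 10873/2718 ≈ 4.0004)
((-203 - 908) + 73)/(-1928 - 12) + q/w(-39) = ((-203 - 908) + 73)/(-1928 - 12) + (10873/2718)/(-65) = (-1111 + 73)/(-1940) + (10873/2718)*(-1/65) = -1038*(-1/1940) - 10873/176670 = 519/970 - 10873/176670 = 4057246/8568495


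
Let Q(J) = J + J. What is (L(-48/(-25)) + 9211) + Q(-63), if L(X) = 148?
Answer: 9233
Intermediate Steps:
Q(J) = 2*J
(L(-48/(-25)) + 9211) + Q(-63) = (148 + 9211) + 2*(-63) = 9359 - 126 = 9233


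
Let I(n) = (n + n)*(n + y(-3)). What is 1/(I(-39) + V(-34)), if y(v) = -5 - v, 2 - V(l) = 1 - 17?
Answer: 1/3216 ≈ 0.00031095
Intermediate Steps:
V(l) = 18 (V(l) = 2 - (1 - 17) = 2 - 1*(-16) = 2 + 16 = 18)
I(n) = 2*n*(-2 + n) (I(n) = (n + n)*(n + (-5 - 1*(-3))) = (2*n)*(n + (-5 + 3)) = (2*n)*(n - 2) = (2*n)*(-2 + n) = 2*n*(-2 + n))
1/(I(-39) + V(-34)) = 1/(2*(-39)*(-2 - 39) + 18) = 1/(2*(-39)*(-41) + 18) = 1/(3198 + 18) = 1/3216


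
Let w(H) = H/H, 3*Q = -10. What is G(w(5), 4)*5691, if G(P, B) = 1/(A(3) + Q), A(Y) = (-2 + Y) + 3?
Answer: 17073/2 ≈ 8536.5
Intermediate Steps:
Q = -10/3 (Q = (1/3)*(-10) = -10/3 ≈ -3.3333)
A(Y) = 1 + Y
w(H) = 1
G(P, B) = 3/2 (G(P, B) = 1/((1 + 3) - 10/3) = 1/(4 - 10/3) = 1/(2/3) = 3/2)
G(w(5), 4)*5691 = (3/2)*5691 = 17073/2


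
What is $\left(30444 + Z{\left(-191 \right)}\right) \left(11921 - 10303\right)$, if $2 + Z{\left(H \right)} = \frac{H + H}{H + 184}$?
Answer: $\frac{345404168}{7} \approx 4.9343 \cdot 10^{7}$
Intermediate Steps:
$Z{\left(H \right)} = -2 + \frac{2 H}{184 + H}$ ($Z{\left(H \right)} = -2 + \frac{H + H}{H + 184} = -2 + \frac{2 H}{184 + H}$)
$\left(30444 + Z{\left(-191 \right)}\right) \left(11921 - 10303\right) = \left(30444 - \frac{368}{184 - 191}\right) \left(11921 - 10303\right) = \left(30444 - \frac{368}{-7}\right) 1618 = \left(30444 - - \frac{368}{7}\right) 1618 = \left(30444 + \frac{368}{7}\right) 1618 = \frac{213476}{7} \cdot 1618 = \frac{345404168}{7}$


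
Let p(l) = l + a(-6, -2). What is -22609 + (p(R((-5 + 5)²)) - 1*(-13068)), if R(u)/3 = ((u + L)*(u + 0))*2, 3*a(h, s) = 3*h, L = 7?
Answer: -9547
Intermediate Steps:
a(h, s) = h (a(h, s) = (3*h)/3 = h)
R(u) = 6*u*(7 + u) (R(u) = 3*(((u + 7)*(u + 0))*2) = 3*(((7 + u)*u)*2) = 3*((u*(7 + u))*2) = 3*(2*u*(7 + u)) = 6*u*(7 + u))
p(l) = -6 + l (p(l) = l - 6 = -6 + l)
-22609 + (p(R((-5 + 5)²)) - 1*(-13068)) = -22609 + ((-6 + 6*(-5 + 5)²*(7 + (-5 + 5)²)) - 1*(-13068)) = -22609 + ((-6 + 6*0²*(7 + 0²)) + 13068) = -22609 + ((-6 + 6*0*(7 + 0)) + 13068) = -22609 + ((-6 + 6*0*7) + 13068) = -22609 + ((-6 + 0) + 13068) = -22609 + (-6 + 13068) = -22609 + 13062 = -9547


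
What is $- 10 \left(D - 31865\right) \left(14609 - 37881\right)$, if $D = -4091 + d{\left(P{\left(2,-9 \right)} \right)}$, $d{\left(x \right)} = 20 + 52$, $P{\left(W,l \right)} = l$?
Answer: $-8350924480$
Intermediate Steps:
$d{\left(x \right)} = 72$
$D = -4019$ ($D = -4091 + 72 = -4019$)
$- 10 \left(D - 31865\right) \left(14609 - 37881\right) = - 10 \left(-4019 - 31865\right) \left(14609 - 37881\right) = - 10 \left(\left(-35884\right) \left(-23272\right)\right) = \left(-10\right) 835092448 = -8350924480$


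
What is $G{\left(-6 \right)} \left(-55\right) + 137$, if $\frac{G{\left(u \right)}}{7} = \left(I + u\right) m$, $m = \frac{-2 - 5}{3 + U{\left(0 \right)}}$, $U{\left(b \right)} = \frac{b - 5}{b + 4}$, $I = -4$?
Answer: $-15263$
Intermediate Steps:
$U{\left(b \right)} = \frac{-5 + b}{4 + b}$
$m = -4$ ($m = \frac{-2 - 5}{3 + \frac{-5 + 0}{4 + 0}} = - \frac{7}{3 + \frac{1}{4} \left(-5\right)} = - \frac{7}{3 - \frac{5}{4}} = - \frac{7}{\frac{7}{4}} = \left(-7\right) \frac{4}{7} = -4$)
$G{\left(u \right)} = 112 - 28 u$ ($G{\left(u \right)} = 7 \left(-4 + u\right) \left(-4\right) = 7 \left(16 - 4 u\right) = 112 - 28 u$)
$G{\left(-6 \right)} \left(-55\right) + 137 = \left(112 - -168\right) \left(-55\right) + 137 = \left(112 + 168\right) \left(-55\right) + 137 = 280 \left(-55\right) + 137 = -15400 + 137 = -15263$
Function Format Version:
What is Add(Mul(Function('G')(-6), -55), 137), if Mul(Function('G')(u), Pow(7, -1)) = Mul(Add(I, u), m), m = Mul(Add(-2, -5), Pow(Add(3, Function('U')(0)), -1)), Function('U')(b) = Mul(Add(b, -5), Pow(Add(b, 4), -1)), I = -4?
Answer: -15263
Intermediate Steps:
Function('U')(b) = Mul(Pow(Add(4, b), -1), Add(-5, b)) (Function('U')(b) = Mul(Add(-5, b), Pow(Add(4, b), -1)) = Mul(Pow(Add(4, b), -1), Add(-5, b)))
m = -4 (m = Mul(Add(-2, -5), Pow(Add(3, Mul(Pow(Add(4, 0), -1), Add(-5, 0))), -1)) = Mul(-7, Pow(Add(3, Mul(Pow(4, -1), -5)), -1)) = Mul(-7, Pow(Add(3, Mul(Rational(1, 4), -5)), -1)) = Mul(-7, Pow(Add(3, Rational(-5, 4)), -1)) = Mul(-7, Pow(Rational(7, 4), -1)) = Mul(-7, Rational(4, 7)) = -4)
Function('G')(u) = Add(112, Mul(-28, u)) (Function('G')(u) = Mul(7, Mul(Add(-4, u), -4)) = Mul(7, Add(16, Mul(-4, u))) = Add(112, Mul(-28, u)))
Add(Mul(Function('G')(-6), -55), 137) = Add(Mul(Add(112, Mul(-28, -6)), -55), 137) = Add(Mul(Add(112, 168), -55), 137) = Add(Mul(280, -55), 137) = Add(-15400, 137) = -15263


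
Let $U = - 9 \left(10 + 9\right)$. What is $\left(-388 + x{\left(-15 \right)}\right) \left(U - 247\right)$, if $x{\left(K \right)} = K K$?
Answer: $68134$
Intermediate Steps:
$U = -171$ ($U = \left(-9\right) 19 = -171$)
$x{\left(K \right)} = K^{2}$
$\left(-388 + x{\left(-15 \right)}\right) \left(U - 247\right) = \left(-388 + \left(-15\right)^{2}\right) \left(-171 - 247\right) = \left(-388 + 225\right) \left(-171 - 247\right) = \left(-163\right) \left(-418\right) = 68134$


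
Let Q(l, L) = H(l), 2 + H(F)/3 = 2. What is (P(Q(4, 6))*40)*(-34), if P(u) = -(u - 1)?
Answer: -1360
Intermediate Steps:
H(F) = 0 (H(F) = -6 + 3*2 = -6 + 6 = 0)
Q(l, L) = 0
P(u) = 1 - u (P(u) = -(-1 + u) = 1 - u)
(P(Q(4, 6))*40)*(-34) = ((1 - 1*0)*40)*(-34) = ((1 + 0)*40)*(-34) = (1*40)*(-34) = 40*(-34) = -1360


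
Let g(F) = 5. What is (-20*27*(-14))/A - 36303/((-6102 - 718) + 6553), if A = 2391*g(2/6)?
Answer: 9689353/70933 ≈ 136.60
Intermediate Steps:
A = 11955 (A = 2391*5 = 11955)
(-20*27*(-14))/A - 36303/((-6102 - 718) + 6553) = (-20*27*(-14))/11955 - 36303/((-6102 - 718) + 6553) = -540*(-14)*(1/11955) - 36303/(-6820 + 6553) = 7560*(1/11955) - 36303/(-267) = 504/797 - 36303*(-1/267) = 504/797 + 12101/89 = 9689353/70933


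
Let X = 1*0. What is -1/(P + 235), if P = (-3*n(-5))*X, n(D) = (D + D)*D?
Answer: -1/235 ≈ -0.0042553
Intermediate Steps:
X = 0
n(D) = 2*D² (n(D) = (2*D)*D = 2*D²)
P = 0 (P = -6*(-5)²*0 = -6*25*0 = -3*50*0 = -150*0 = 0)
-1/(P + 235) = -1/(0 + 235) = -1/235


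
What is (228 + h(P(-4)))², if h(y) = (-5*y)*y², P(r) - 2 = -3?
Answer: 54289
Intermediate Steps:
P(r) = -1 (P(r) = 2 - 3 = -1)
h(y) = -5*y³
(228 + h(P(-4)))² = (228 - 5*(-1)³)² = (228 - 5*(-1))² = (228 + 5)² = 233² = 54289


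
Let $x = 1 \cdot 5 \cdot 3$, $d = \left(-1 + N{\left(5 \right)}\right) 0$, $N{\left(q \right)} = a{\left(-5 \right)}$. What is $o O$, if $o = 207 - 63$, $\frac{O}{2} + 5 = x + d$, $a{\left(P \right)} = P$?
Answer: $2880$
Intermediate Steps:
$N{\left(q \right)} = -5$
$d = 0$ ($d = \left(-1 - 5\right) 0 = \left(-6\right) 0 = 0$)
$x = 15$ ($x = 5 \cdot 3 = 15$)
$O = 20$ ($O = -10 + 2 \left(15 + 0\right) = -10 + 2 \cdot 15 = -10 + 30 = 20$)
$o = 144$
$o O = 144 \cdot 20 = 2880$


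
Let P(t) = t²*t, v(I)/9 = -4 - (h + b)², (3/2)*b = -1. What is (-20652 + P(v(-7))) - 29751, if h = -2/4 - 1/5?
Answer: -197684603041/1000000 ≈ -1.9768e+5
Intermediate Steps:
h = -7/10 (h = -2*¼ - 1*⅕ = -½ - ⅕ = -7/10 ≈ -0.70000)
b = -⅔ (b = (⅔)*(-1) = -⅔ ≈ -0.66667)
v(I) = -5281/100 (v(I) = 9*(-4 - (-7/10 - ⅔)²) = 9*(-4 - (-41/30)²) = 9*(-4 - 1*1681/900) = 9*(-4 - 1681/900) = 9*(-5281/900) = -5281/100)
P(t) = t³
(-20652 + P(v(-7))) - 29751 = (-20652 + (-5281/100)³) - 29751 = (-20652 - 147281603041/1000000) - 29751 = -167933603041/1000000 - 29751 = -197684603041/1000000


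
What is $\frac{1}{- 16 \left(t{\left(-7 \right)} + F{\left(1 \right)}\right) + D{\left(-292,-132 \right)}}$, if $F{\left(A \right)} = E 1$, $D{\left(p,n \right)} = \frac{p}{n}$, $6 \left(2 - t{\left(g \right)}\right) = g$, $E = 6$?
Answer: $- \frac{11}{1589} \approx -0.0069226$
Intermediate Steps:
$t{\left(g \right)} = 2 - \frac{g}{6}$
$F{\left(A \right)} = 6$ ($F{\left(A \right)} = 6 \cdot 1 = 6$)
$\frac{1}{- 16 \left(t{\left(-7 \right)} + F{\left(1 \right)}\right) + D{\left(-292,-132 \right)}} = \frac{1}{- 16 \left(\left(2 - - \frac{7}{6}\right) + 6\right) - \frac{292}{-132}} = \frac{1}{- 16 \left(\left(2 + \frac{7}{6}\right) + 6\right) - - \frac{73}{33}} = \frac{1}{- 16 \left(\frac{19}{6} + 6\right) + \frac{73}{33}} = \frac{1}{\left(-16\right) \frac{55}{6} + \frac{73}{33}} = \frac{1}{- \frac{440}{3} + \frac{73}{33}} = \frac{1}{- \frac{1589}{11}} = - \frac{11}{1589}$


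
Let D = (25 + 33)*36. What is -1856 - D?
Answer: -3944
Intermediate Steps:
D = 2088 (D = 58*36 = 2088)
-1856 - D = -1856 - 1*2088 = -1856 - 2088 = -3944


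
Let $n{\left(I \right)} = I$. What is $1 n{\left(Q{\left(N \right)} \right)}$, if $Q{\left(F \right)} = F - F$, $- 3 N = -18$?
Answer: $0$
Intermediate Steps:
$N = 6$ ($N = \left(- \frac{1}{3}\right) \left(-18\right) = 6$)
$Q{\left(F \right)} = 0$
$1 n{\left(Q{\left(N \right)} \right)} = 1 \cdot 0 = 0$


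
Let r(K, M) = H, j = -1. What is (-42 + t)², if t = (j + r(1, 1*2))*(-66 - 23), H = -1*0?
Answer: 2209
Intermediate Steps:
H = 0
r(K, M) = 0
t = 89 (t = (-1 + 0)*(-66 - 23) = -1*(-89) = 89)
(-42 + t)² = (-42 + 89)² = 47² = 2209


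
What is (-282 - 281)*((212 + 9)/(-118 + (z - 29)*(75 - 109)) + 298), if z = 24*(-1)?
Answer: -282655839/1684 ≈ -1.6785e+5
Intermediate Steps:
z = -24
(-282 - 281)*((212 + 9)/(-118 + (z - 29)*(75 - 109)) + 298) = (-282 - 281)*((212 + 9)/(-118 + (-24 - 29)*(75 - 109)) + 298) = -563*(221/(-118 - 53*(-34)) + 298) = -563*(221/(-118 + 1802) + 298) = -563*(221/1684 + 298) = -563*502053/1684 = -282655839/1684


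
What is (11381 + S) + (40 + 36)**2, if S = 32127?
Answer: 49284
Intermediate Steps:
(11381 + S) + (40 + 36)**2 = (11381 + 32127) + (40 + 36)**2 = 43508 + 76**2 = 43508 + 5776 = 49284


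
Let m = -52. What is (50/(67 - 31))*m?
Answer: -650/9 ≈ -72.222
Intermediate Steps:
(50/(67 - 31))*m = (50/(67 - 31))*(-52) = (50/36)*(-52) = (50*(1/36))*(-52) = (25/18)*(-52) = -650/9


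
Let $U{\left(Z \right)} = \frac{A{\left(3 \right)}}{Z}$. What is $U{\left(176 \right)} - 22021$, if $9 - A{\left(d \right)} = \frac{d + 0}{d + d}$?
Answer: $- \frac{7751375}{352} \approx -22021.0$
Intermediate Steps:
$A{\left(d \right)} = \frac{17}{2}$ ($A{\left(d \right)} = 9 - \frac{d + 0}{d + d} = 9 - \frac{d}{2 d} = 9 - d \frac{1}{2 d} = 9 - \frac{1}{2} = \frac{17}{2}$)
$U{\left(Z \right)} = \frac{17}{2 Z}$
$U{\left(176 \right)} - 22021 = \frac{17}{2 \cdot 176} - 22021 = \frac{17}{2} \cdot \frac{1}{176} - 22021 = \frac{17}{352} - 22021 = - \frac{7751375}{352}$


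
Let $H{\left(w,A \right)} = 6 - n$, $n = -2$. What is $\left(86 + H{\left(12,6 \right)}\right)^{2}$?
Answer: $8836$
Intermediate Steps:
$H{\left(w,A \right)} = 8$ ($H{\left(w,A \right)} = 6 - -2 = 6 + 2 = 8$)
$\left(86 + H{\left(12,6 \right)}\right)^{2} = \left(86 + 8\right)^{2} = 94^{2} = 8836$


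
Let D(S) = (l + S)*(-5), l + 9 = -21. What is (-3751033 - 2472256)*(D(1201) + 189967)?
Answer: -1145782184368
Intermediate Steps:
l = -30 (l = -9 - 21 = -30)
D(S) = 150 - 5*S (D(S) = (-30 + S)*(-5) = 150 - 5*S)
(-3751033 - 2472256)*(D(1201) + 189967) = (-3751033 - 2472256)*((150 - 5*1201) + 189967) = -6223289*((150 - 6005) + 189967) = -6223289*(-5855 + 189967) = -6223289*184112 = -1145782184368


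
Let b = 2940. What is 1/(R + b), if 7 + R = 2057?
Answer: 1/4990 ≈ 0.00020040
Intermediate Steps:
R = 2050 (R = -7 + 2057 = 2050)
1/(R + b) = 1/(2050 + 2940) = 1/4990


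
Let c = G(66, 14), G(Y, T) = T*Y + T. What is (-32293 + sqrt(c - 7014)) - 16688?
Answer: -48981 + 14*I*sqrt(31) ≈ -48981.0 + 77.949*I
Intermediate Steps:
G(Y, T) = T + T*Y
c = 938 (c = 14*(1 + 66) = 14*67 = 938)
(-32293 + sqrt(c - 7014)) - 16688 = (-32293 + sqrt(938 - 7014)) - 16688 = (-32293 + sqrt(-6076)) - 16688 = (-32293 + 14*I*sqrt(31)) - 16688 = -48981 + 14*I*sqrt(31)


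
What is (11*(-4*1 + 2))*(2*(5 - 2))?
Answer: -132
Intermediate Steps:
(11*(-4*1 + 2))*(2*(5 - 2)) = (11*(-4 + 2))*(2*3) = (11*(-2))*6 = -22*6 = -132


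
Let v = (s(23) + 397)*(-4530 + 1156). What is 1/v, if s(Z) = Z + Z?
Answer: -1/1494682 ≈ -6.6904e-7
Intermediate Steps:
s(Z) = 2*Z
v = -1494682 (v = (2*23 + 397)*(-4530 + 1156) = (46 + 397)*(-3374) = 443*(-3374) = -1494682)
1/v = 1/(-1494682) = -1/1494682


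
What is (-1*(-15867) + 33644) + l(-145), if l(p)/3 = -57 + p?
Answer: 48905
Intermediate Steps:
l(p) = -171 + 3*p (l(p) = 3*(-57 + p) = -171 + 3*p)
(-1*(-15867) + 33644) + l(-145) = (-1*(-15867) + 33644) + (-171 + 3*(-145)) = (15867 + 33644) + (-171 - 435) = 49511 - 606 = 48905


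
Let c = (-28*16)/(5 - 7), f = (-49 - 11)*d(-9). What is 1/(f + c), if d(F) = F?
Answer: 1/764 ≈ 0.0013089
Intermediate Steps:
f = 540 (f = (-49 - 11)*(-9) = -60*(-9) = 540)
c = 224 (c = -448/(-2) = -448*(-½) = 224)
1/(f + c) = 1/(540 + 224) = 1/764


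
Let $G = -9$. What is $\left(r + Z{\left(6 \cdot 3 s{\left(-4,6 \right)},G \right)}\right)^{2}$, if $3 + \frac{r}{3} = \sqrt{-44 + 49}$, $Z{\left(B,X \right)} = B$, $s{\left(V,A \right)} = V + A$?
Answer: $774 + 162 \sqrt{5} \approx 1136.2$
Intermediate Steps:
$s{\left(V,A \right)} = A + V$
$r = -9 + 3 \sqrt{5}$ ($r = -9 + 3 \sqrt{-44 + 49} = -9 + 3 \sqrt{5} \approx -2.2918$)
$\left(r + Z{\left(6 \cdot 3 s{\left(-4,6 \right)},G \right)}\right)^{2} = \left(\left(-9 + 3 \sqrt{5}\right) + 6 \cdot 3 \left(6 - 4\right)\right)^{2} = \left(\left(-9 + 3 \sqrt{5}\right) + 18 \cdot 2\right)^{2} = \left(\left(-9 + 3 \sqrt{5}\right) + 36\right)^{2} = \left(27 + 3 \sqrt{5}\right)^{2}$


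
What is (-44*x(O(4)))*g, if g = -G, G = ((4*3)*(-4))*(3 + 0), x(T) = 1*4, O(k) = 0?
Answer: -25344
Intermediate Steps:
x(T) = 4
G = -144 (G = (12*(-4))*3 = -48*3 = -144)
g = 144 (g = -1*(-144) = 144)
(-44*x(O(4)))*g = -44*4*144 = -176*144 = -25344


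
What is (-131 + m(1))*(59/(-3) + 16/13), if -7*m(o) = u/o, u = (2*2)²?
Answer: 223609/91 ≈ 2457.2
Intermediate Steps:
u = 16 (u = 4² = 16)
m(o) = -16/(7*o)
(-131 + m(1))*(59/(-3) + 16/13) = (-131 - 16/7/1)*(59/(-3) + 16/13) = (-131 - 16/7*1)*(59*(-⅓) + 16*(1/13)) = (-131 - 16/7)*(-59/3 + 16/13) = -933/7*(-719/39) = 223609/91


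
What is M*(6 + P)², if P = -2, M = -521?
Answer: -8336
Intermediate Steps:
M*(6 + P)² = -521*(6 - 2)² = -521*4² = -521*16 = -8336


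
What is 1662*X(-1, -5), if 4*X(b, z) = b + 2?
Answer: 831/2 ≈ 415.50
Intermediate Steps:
X(b, z) = 1/2 + b/4 (X(b, z) = (b + 2)/4 = (2 + b)/4 = 1/2 + b/4)
1662*X(-1, -5) = 1662*(1/2 + (1/4)*(-1)) = 1662*(1/2 - 1/4) = 1662*(1/4) = 831/2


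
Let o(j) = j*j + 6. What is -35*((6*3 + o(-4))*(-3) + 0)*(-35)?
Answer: -147000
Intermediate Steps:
o(j) = 6 + j² (o(j) = j² + 6 = 6 + j²)
-35*((6*3 + o(-4))*(-3) + 0)*(-35) = -35*((6*3 + (6 + (-4)²))*(-3) + 0)*(-35) = -35*((18 + (6 + 16))*(-3) + 0)*(-35) = -35*((18 + 22)*(-3) + 0)*(-35) = -35*(40*(-3) + 0)*(-35) = -35*(-120 + 0)*(-35) = -35*(-120)*(-35) = 4200*(-35) = -147000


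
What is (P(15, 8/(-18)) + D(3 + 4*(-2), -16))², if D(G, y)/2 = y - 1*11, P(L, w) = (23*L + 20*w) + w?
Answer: 714025/9 ≈ 79336.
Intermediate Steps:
P(L, w) = 21*w + 23*L (P(L, w) = (20*w + 23*L) + w = 21*w + 23*L)
D(G, y) = -22 + 2*y (D(G, y) = 2*(y - 1*11) = 2*(y - 11) = 2*(-11 + y) = -22 + 2*y)
(P(15, 8/(-18)) + D(3 + 4*(-2), -16))² = ((21*(8/(-18)) + 23*15) + (-22 + 2*(-16)))² = ((21*(8*(-1/18)) + 345) + (-22 - 32))² = ((21*(-4/9) + 345) - 54)² = ((-28/3 + 345) - 54)² = (1007/3 - 54)² = (845/3)² = 714025/9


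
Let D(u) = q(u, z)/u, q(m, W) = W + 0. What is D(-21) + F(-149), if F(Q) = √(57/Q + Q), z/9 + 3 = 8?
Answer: -15/7 + I*√3316442/149 ≈ -2.1429 + 12.222*I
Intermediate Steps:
z = 45 (z = -27 + 9*8 = -27 + 72 = 45)
q(m, W) = W
D(u) = 45/u
F(Q) = √(Q + 57/Q)
D(-21) + F(-149) = 45/(-21) + √(-149 + 57/(-149)) = 45*(-1/21) + √(-149 + 57*(-1/149)) = -15/7 + √(-149 - 57/149) = -15/7 + √(-22258/149) = -15/7 + I*√3316442/149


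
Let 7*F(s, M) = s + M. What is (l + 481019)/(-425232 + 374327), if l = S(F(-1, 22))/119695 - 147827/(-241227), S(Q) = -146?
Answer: -13888799491548158/1469813955767325 ≈ -9.4494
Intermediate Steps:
F(s, M) = M/7 + s/7 (F(s, M) = (s + M)/7 = (M + s)/7 = M/7 + s/7)
l = 17658933623/28873665765 (l = -146/119695 - 147827/(-241227) = -146*1/119695 - 147827*(-1/241227) = -146/119695 + 147827/241227 = 17658933623/28873665765 ≈ 0.61159)
(l + 481019)/(-425232 + 374327) = (17658933623/28873665765 + 481019)/(-425232 + 374327) = (13888799491548158/28873665765)/(-50905) = (13888799491548158/28873665765)*(-1/50905) = -13888799491548158/1469813955767325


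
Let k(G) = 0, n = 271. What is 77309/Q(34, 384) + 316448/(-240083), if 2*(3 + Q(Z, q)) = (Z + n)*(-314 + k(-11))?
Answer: -33714638471/11497094704 ≈ -2.9324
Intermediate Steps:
Q(Z, q) = -42550 - 157*Z (Q(Z, q) = -3 + ((Z + 271)*(-314 + 0))/2 = -3 + ((271 + Z)*(-314))/2 = -3 + (-85094 - 314*Z)/2 = -3 + (-42547 - 157*Z) = -42550 - 157*Z)
77309/Q(34, 384) + 316448/(-240083) = 77309/(-42550 - 157*34) + 316448/(-240083) = 77309/(-42550 - 5338) + 316448*(-1/240083) = 77309/(-47888) - 316448/240083 = 77309*(-1/47888) - 316448/240083 = -77309/47888 - 316448/240083 = -33714638471/11497094704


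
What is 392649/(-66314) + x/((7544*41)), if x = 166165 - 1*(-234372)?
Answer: -47443347839/10255592728 ≈ -4.6261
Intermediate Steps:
x = 400537 (x = 166165 + 234372 = 400537)
392649/(-66314) + x/((7544*41)) = 392649/(-66314) + 400537/((7544*41)) = 392649*(-1/66314) + 400537/309304 = -392649/66314 + 400537*(1/309304) = -392649/66314 + 400537/309304 = -47443347839/10255592728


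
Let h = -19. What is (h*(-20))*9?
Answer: 3420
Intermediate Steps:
(h*(-20))*9 = -19*(-20)*9 = 380*9 = 3420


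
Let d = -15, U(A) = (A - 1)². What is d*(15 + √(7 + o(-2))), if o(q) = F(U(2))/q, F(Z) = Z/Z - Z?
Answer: -225 - 15*√7 ≈ -264.69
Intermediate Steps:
U(A) = (-1 + A)²
F(Z) = 1 - Z
o(q) = 0 (o(q) = (1 - (-1 + 2)²)/q = (1 - 1*1²)/q = (1 - 1*1)/q = (1 - 1)/q = 0/q = 0)
d*(15 + √(7 + o(-2))) = -15*(15 + √(7 + 0)) = -15*(15 + √7) = -225 - 15*√7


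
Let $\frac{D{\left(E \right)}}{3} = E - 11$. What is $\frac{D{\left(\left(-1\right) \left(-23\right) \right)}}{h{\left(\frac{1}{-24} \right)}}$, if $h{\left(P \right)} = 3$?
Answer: $12$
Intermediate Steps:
$D{\left(E \right)} = -33 + 3 E$ ($D{\left(E \right)} = 3 \left(E - 11\right) = 3 \left(-11 + E\right) = -33 + 3 E$)
$\frac{D{\left(\left(-1\right) \left(-23\right) \right)}}{h{\left(\frac{1}{-24} \right)}} = \frac{-33 + 3 \left(\left(-1\right) \left(-23\right)\right)}{3} = \left(-33 + 3 \cdot 23\right) \frac{1}{3} = \left(-33 + 69\right) \frac{1}{3} = 36 \cdot \frac{1}{3} = 12$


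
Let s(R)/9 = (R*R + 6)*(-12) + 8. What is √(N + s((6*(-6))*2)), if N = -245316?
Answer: 2*I*√201441 ≈ 897.64*I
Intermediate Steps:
s(R) = -576 - 108*R² (s(R) = 9*((R*R + 6)*(-12) + 8) = 9*((R² + 6)*(-12) + 8) = 9*((6 + R²)*(-12) + 8) = 9*((-72 - 12*R²) + 8) = 9*(-64 - 12*R²) = -576 - 108*R²)
√(N + s((6*(-6))*2)) = √(-245316 + (-576 - 108*((6*(-6))*2)²)) = √(-245316 + (-576 - 108*(-36*2)²)) = √(-245316 + (-576 - 108*(-72)²)) = √(-245316 + (-576 - 108*5184)) = √(-245316 + (-576 - 559872)) = √(-245316 - 560448) = √(-805764) = 2*I*√201441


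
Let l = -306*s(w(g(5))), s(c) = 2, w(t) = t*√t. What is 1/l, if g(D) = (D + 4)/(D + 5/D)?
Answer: -1/612 ≈ -0.0016340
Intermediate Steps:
g(D) = (4 + D)/(D + 5/D)
w(t) = t^(3/2)
l = -612 (l = -306*2 = -612)
1/l = 1/(-612) = -1/612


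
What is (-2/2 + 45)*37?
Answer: 1628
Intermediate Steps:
(-2/2 + 45)*37 = (-2*1/2 + 45)*37 = (-1 + 45)*37 = 44*37 = 1628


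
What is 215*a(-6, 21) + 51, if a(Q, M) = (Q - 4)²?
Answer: 21551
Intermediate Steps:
a(Q, M) = (-4 + Q)²
215*a(-6, 21) + 51 = 215*(-4 - 6)² + 51 = 215*(-10)² + 51 = 215*100 + 51 = 21500 + 51 = 21551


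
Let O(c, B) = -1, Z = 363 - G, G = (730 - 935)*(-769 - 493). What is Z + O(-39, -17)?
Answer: -258348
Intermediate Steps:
G = 258710 (G = -205*(-1262) = 258710)
Z = -258347 (Z = 363 - 1*258710 = 363 - 258710 = -258347)
Z + O(-39, -17) = -258347 - 1 = -258348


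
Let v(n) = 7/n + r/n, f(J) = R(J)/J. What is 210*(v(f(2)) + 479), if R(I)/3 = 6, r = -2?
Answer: 302120/3 ≈ 1.0071e+5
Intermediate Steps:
R(I) = 18 (R(I) = 3*6 = 18)
f(J) = 18/J
v(n) = 5/n (v(n) = 7/n - 2/n = 5/n)
210*(v(f(2)) + 479) = 210*(5/((18/2)) + 479) = 210*(5/((18*(½))) + 479) = 210*(5/9 + 479) = 210*(4316/9) = 302120/3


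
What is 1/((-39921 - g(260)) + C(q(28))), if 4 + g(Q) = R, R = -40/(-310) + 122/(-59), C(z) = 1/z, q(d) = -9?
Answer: -16461/657043652 ≈ -2.5053e-5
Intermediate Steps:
R = -3546/1829 (R = -40*(-1/310) + 122*(-1/59) = 4/31 - 122/59 = -3546/1829 ≈ -1.9388)
g(Q) = -10862/1829 (g(Q) = -4 - 3546/1829 = -10862/1829)
1/((-39921 - g(260)) + C(q(28))) = 1/((-39921 - 1*(-10862/1829)) + 1/(-9)) = 1/((-39921 + 10862/1829) - ⅑) = 1/(-73004647/1829 - ⅑) = 1/(-657043652/16461) = -16461/657043652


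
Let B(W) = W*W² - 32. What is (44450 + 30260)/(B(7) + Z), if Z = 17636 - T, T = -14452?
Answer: 74710/32399 ≈ 2.3059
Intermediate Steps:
Z = 32088 (Z = 17636 - 1*(-14452) = 17636 + 14452 = 32088)
B(W) = -32 + W³ (B(W) = W³ - 32 = -32 + W³)
(44450 + 30260)/(B(7) + Z) = (44450 + 30260)/((-32 + 7³) + 32088) = 74710/((-32 + 343) + 32088) = 74710/(311 + 32088) = 74710/32399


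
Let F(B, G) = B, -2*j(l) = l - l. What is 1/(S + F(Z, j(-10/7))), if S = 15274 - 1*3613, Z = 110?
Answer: 1/11771 ≈ 8.4955e-5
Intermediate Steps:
j(l) = 0 (j(l) = -(l - l)/2 = -½*0 = 0)
S = 11661 (S = 15274 - 3613 = 11661)
1/(S + F(Z, j(-10/7))) = 1/(11661 + 110) = 1/11771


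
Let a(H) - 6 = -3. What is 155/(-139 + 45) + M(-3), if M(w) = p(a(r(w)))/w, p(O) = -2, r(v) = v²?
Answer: -277/282 ≈ -0.98227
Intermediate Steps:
a(H) = 3 (a(H) = 6 - 3 = 3)
M(w) = -2/w
155/(-139 + 45) + M(-3) = 155/(-139 + 45) - 2/(-3) = 155/(-94) - 2*(-⅓) = 155*(-1/94) + ⅔ = -155/94 + ⅔ = -277/282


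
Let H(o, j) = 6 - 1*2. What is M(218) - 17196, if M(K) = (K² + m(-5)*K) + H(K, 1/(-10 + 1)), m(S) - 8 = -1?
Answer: 31858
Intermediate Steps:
m(S) = 7 (m(S) = 8 - 1 = 7)
H(o, j) = 4 (H(o, j) = 6 - 2 = 4)
M(K) = 4 + K² + 7*K (M(K) = (K² + 7*K) + 4 = 4 + K² + 7*K)
M(218) - 17196 = (4 + 218² + 7*218) - 17196 = (4 + 47524 + 1526) - 17196 = 49054 - 17196 = 31858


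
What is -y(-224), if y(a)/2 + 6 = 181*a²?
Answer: -18163700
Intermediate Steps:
y(a) = -12 + 362*a² (y(a) = -12 + 2*(181*a²) = -12 + 362*a²)
-y(-224) = -(-12 + 362*(-224)²) = -(-12 + 362*50176) = -(-12 + 18163712) = -1*18163700 = -18163700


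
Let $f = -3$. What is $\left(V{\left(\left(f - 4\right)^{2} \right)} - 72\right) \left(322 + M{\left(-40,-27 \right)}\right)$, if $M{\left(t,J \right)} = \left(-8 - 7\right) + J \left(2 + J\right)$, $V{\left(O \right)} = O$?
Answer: $-22586$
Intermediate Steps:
$M{\left(t,J \right)} = -15 + J \left(2 + J\right)$
$\left(V{\left(\left(f - 4\right)^{2} \right)} - 72\right) \left(322 + M{\left(-40,-27 \right)}\right) = \left(\left(-3 - 4\right)^{2} - 72\right) \left(322 + \left(-15 + \left(-27\right)^{2} + 2 \left(-27\right)\right)\right) = \left(\left(-7\right)^{2} - 72\right) \left(322 - -660\right) = \left(49 - 72\right) \left(322 + 660\right) = \left(-23\right) 982 = -22586$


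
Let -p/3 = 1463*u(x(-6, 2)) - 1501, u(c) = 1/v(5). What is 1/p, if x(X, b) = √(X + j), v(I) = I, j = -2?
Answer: 5/18126 ≈ 0.00027585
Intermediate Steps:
x(X, b) = √(-2 + X) (x(X, b) = √(X - 2) = √(-2 + X))
u(c) = ⅕ (u(c) = 1/5 = ⅕)
p = 18126/5 (p = -3*(1463*(⅕) - 1501) = -3*(1463/5 - 1501) = -3*(-6042/5) = 18126/5 ≈ 3625.2)
1/p = 1/(18126/5) = 5/18126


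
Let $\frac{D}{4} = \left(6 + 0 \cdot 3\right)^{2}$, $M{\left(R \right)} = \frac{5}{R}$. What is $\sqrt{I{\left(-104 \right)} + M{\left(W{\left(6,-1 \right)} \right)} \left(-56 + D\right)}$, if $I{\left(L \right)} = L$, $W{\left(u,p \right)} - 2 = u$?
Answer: $7 i \approx 7.0 i$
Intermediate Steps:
$W{\left(u,p \right)} = 2 + u$
$D = 144$ ($D = 4 \left(6 + 0 \cdot 3\right)^{2} = 4 \left(6 + 0\right)^{2} = 4 \cdot 6^{2} = 4 \cdot 36 = 144$)
$\sqrt{I{\left(-104 \right)} + M{\left(W{\left(6,-1 \right)} \right)} \left(-56 + D\right)} = \sqrt{-104 + \frac{5}{2 + 6} \left(-56 + 144\right)} = \sqrt{-104 + \frac{5}{8} \cdot 88} = \sqrt{-104 + 55} = \sqrt{-49} = 7 i$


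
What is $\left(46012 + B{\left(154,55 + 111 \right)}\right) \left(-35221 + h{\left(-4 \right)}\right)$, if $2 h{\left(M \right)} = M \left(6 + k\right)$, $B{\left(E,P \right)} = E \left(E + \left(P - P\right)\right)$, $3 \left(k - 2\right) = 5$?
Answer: $- \frac{7371713888}{3} \approx -2.4572 \cdot 10^{9}$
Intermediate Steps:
$k = \frac{11}{3}$ ($k = 2 + \frac{1}{3} \cdot 5 = 2 + \frac{5}{3} = \frac{11}{3} \approx 3.6667$)
$B{\left(E,P \right)} = E^{2}$ ($B{\left(E,P \right)} = E \left(E + 0\right) = E E = E^{2}$)
$h{\left(M \right)} = \frac{29 M}{6}$ ($h{\left(M \right)} = \frac{M \left(6 + \frac{11}{3}\right)}{2} = \frac{M \frac{29}{3}}{2} = \frac{\frac{29}{3} M}{2} = \frac{29 M}{6}$)
$\left(46012 + B{\left(154,55 + 111 \right)}\right) \left(-35221 + h{\left(-4 \right)}\right) = \left(46012 + 154^{2}\right) \left(-35221 + \frac{29}{6} \left(-4\right)\right) = \left(46012 + 23716\right) \left(-35221 - \frac{58}{3}\right) = 69728 \left(- \frac{105721}{3}\right) = - \frac{7371713888}{3}$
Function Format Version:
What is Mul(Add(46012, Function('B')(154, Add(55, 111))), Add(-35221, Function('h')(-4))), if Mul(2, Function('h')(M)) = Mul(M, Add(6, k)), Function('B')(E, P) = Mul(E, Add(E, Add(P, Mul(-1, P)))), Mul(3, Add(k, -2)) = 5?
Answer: Rational(-7371713888, 3) ≈ -2.4572e+9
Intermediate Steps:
k = Rational(11, 3) (k = Add(2, Mul(Rational(1, 3), 5)) = Add(2, Rational(5, 3)) = Rational(11, 3) ≈ 3.6667)
Function('B')(E, P) = Pow(E, 2) (Function('B')(E, P) = Mul(E, Add(E, 0)) = Mul(E, E) = Pow(E, 2))
Function('h')(M) = Mul(Rational(29, 6), M) (Function('h')(M) = Mul(Rational(1, 2), Mul(M, Add(6, Rational(11, 3)))) = Mul(Rational(1, 2), Mul(M, Rational(29, 3))) = Mul(Rational(1, 2), Mul(Rational(29, 3), M)) = Mul(Rational(29, 6), M))
Mul(Add(46012, Function('B')(154, Add(55, 111))), Add(-35221, Function('h')(-4))) = Mul(Add(46012, Pow(154, 2)), Add(-35221, Mul(Rational(29, 6), -4))) = Mul(Add(46012, 23716), Add(-35221, Rational(-58, 3))) = Mul(69728, Rational(-105721, 3)) = Rational(-7371713888, 3)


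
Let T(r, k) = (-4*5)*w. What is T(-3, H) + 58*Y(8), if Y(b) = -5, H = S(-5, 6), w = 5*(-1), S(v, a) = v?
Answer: -190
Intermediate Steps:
w = -5
H = -5
T(r, k) = 100 (T(r, k) = -4*5*(-5) = -20*(-5) = 100)
T(-3, H) + 58*Y(8) = 100 + 58*(-5) = 100 - 290 = -190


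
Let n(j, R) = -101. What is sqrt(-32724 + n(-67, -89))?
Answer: 5*I*sqrt(1313) ≈ 181.18*I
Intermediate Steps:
sqrt(-32724 + n(-67, -89)) = sqrt(-32724 - 101) = sqrt(-32825) = 5*I*sqrt(1313)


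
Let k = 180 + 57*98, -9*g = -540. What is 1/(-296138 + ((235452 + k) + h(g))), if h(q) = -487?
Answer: -1/55407 ≈ -1.8048e-5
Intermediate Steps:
g = 60 (g = -⅑*(-540) = 60)
k = 5766 (k = 180 + 5586 = 5766)
1/(-296138 + ((235452 + k) + h(g))) = 1/(-296138 + ((235452 + 5766) - 487)) = 1/(-296138 + (241218 - 487)) = 1/(-296138 + 240731) = 1/(-55407) = -1/55407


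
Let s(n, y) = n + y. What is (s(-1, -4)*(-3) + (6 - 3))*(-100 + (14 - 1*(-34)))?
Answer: -936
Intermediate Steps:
(s(-1, -4)*(-3) + (6 - 3))*(-100 + (14 - 1*(-34))) = ((-1 - 4)*(-3) + (6 - 3))*(-100 + (14 - 1*(-34))) = (-5*(-3) + 3)*(-100 + (14 + 34)) = (15 + 3)*(-100 + 48) = 18*(-52) = -936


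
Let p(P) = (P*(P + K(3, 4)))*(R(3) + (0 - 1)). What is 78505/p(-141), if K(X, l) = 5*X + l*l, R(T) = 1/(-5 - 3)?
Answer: -62804/13959 ≈ -4.4992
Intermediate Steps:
R(T) = -⅛ (R(T) = 1/(-8) = -⅛)
K(X, l) = l² + 5*X (K(X, l) = 5*X + l² = l² + 5*X)
p(P) = -9*P*(31 + P)/8 (p(P) = (P*(P + (4² + 5*3)))*(-⅛ + (0 - 1)) = (P*(P + (16 + 15)))*(-⅛ - 1) = (P*(P + 31))*(-9/8) = (P*(31 + P))*(-9/8) = -9*P*(31 + P)/8)
78505/p(-141) = 78505/((-9/8*(-141)*(31 - 141))) = 78505/((-9/8*(-141)*(-110))) = 78505/(-69795/4) = 78505*(-4/69795) = -62804/13959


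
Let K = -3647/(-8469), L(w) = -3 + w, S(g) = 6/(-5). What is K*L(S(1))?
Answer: -25529/14115 ≈ -1.8086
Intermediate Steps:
S(g) = -6/5 (S(g) = 6*(-⅕) = -6/5)
K = 3647/8469 (K = -3647*(-1/8469) = 3647/8469 ≈ 0.43063)
K*L(S(1)) = 3647*(-3 - 6/5)/8469 = (3647/8469)*(-21/5) = -25529/14115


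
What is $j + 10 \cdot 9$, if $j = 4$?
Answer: $94$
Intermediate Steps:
$j + 10 \cdot 9 = 4 + 10 \cdot 9 = 4 + 90 = 94$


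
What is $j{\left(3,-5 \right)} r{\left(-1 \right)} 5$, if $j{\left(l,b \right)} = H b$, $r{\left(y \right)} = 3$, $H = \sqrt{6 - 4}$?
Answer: $- 75 \sqrt{2} \approx -106.07$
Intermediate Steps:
$H = \sqrt{2} \approx 1.4142$
$j{\left(l,b \right)} = b \sqrt{2}$ ($j{\left(l,b \right)} = \sqrt{2} b = b \sqrt{2}$)
$j{\left(3,-5 \right)} r{\left(-1 \right)} 5 = - 5 \sqrt{2} \cdot 3 \cdot 5 = - 5 \sqrt{2} \cdot 15 = - 75 \sqrt{2}$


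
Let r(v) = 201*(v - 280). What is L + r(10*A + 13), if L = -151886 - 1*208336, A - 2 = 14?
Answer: -381729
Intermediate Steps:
A = 16 (A = 2 + 14 = 16)
L = -360222 (L = -151886 - 208336 = -360222)
r(v) = -56280 + 201*v (r(v) = 201*(-280 + v) = -56280 + 201*v)
L + r(10*A + 13) = -360222 + (-56280 + 201*(10*16 + 13)) = -360222 + (-56280 + 201*(160 + 13)) = -360222 + (-56280 + 201*173) = -360222 + (-56280 + 34773) = -360222 - 21507 = -381729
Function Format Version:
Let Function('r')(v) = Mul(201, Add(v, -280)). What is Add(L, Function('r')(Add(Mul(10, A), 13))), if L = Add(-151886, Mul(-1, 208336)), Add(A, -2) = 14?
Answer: -381729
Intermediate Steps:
A = 16 (A = Add(2, 14) = 16)
L = -360222 (L = Add(-151886, -208336) = -360222)
Function('r')(v) = Add(-56280, Mul(201, v)) (Function('r')(v) = Mul(201, Add(-280, v)) = Add(-56280, Mul(201, v)))
Add(L, Function('r')(Add(Mul(10, A), 13))) = Add(-360222, Add(-56280, Mul(201, Add(Mul(10, 16), 13)))) = Add(-360222, Add(-56280, Mul(201, Add(160, 13)))) = Add(-360222, Add(-56280, Mul(201, 173))) = Add(-360222, Add(-56280, 34773)) = Add(-360222, -21507) = -381729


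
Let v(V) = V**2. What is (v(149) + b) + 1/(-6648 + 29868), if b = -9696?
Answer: 290366101/23220 ≈ 12505.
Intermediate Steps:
(v(149) + b) + 1/(-6648 + 29868) = (149**2 - 9696) + 1/(-6648 + 29868) = (22201 - 9696) + 1/23220 = 12505 + 1/23220 = 290366101/23220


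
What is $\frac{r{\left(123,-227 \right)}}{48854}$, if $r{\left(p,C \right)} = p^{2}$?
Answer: $\frac{15129}{48854} \approx 0.30968$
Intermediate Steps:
$\frac{r{\left(123,-227 \right)}}{48854} = \frac{123^{2}}{48854} = 15129 \cdot \frac{1}{48854} = \frac{15129}{48854}$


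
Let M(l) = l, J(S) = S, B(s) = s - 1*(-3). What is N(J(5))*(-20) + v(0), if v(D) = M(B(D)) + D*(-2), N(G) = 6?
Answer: -117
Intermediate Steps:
B(s) = 3 + s (B(s) = s + 3 = 3 + s)
v(D) = 3 - D (v(D) = (3 + D) + D*(-2) = (3 + D) - 2*D = 3 - D)
N(J(5))*(-20) + v(0) = 6*(-20) + (3 - 1*0) = -120 + (3 + 0) = -120 + 3 = -117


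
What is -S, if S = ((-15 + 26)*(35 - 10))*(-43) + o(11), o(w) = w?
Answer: 11814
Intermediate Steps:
S = -11814 (S = ((-15 + 26)*(35 - 10))*(-43) + 11 = (11*25)*(-43) + 11 = 275*(-43) + 11 = -11825 + 11 = -11814)
-S = -1*(-11814) = 11814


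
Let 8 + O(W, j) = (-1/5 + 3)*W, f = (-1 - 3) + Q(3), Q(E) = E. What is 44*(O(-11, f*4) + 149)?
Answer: 24244/5 ≈ 4848.8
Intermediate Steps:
f = -1 (f = (-1 - 3) + 3 = -4 + 3 = -1)
O(W, j) = -8 + 14*W/5 (O(W, j) = -8 + (-1/5 + 3)*W = -8 + (-1*⅕ + 3)*W = -8 + (-⅕ + 3)*W = -8 + 14*W/5)
44*(O(-11, f*4) + 149) = 44*((-8 + (14/5)*(-11)) + 149) = 44*((-8 - 154/5) + 149) = 44*(-194/5 + 149) = 44*(551/5) = 24244/5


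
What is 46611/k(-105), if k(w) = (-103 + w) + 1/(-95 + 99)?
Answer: -62148/277 ≈ -224.36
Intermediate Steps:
k(w) = -411/4 + w (k(w) = (-103 + w) + 1/4 = (-103 + w) + ¼ = -411/4 + w)
46611/k(-105) = 46611/(-411/4 - 105) = 46611/(-831/4) = 46611*(-4/831) = -62148/277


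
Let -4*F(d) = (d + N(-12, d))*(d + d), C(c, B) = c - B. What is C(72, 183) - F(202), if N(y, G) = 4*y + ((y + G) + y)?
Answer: 33421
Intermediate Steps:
N(y, G) = G + 6*y (N(y, G) = 4*y + ((G + y) + y) = 4*y + (G + 2*y) = G + 6*y)
F(d) = -d*(-72 + 2*d)/2 (F(d) = -(d + (d + 6*(-12)))*(d + d)/4 = -(d + (d - 72))*2*d/4 = -(d + (-72 + d))*2*d/4 = -(-72 + 2*d)*2*d/4 = -d*(-72 + 2*d)/2)
C(72, 183) - F(202) = (72 - 1*183) - 202*(36 - 1*202) = (72 - 183) - 202*(36 - 202) = -111 - 202*(-166) = -111 - 1*(-33532) = -111 + 33532 = 33421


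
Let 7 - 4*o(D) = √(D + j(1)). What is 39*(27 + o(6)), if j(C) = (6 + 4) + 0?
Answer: 4329/4 ≈ 1082.3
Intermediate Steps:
j(C) = 10 (j(C) = 10 + 0 = 10)
o(D) = 7/4 - √(10 + D)/4 (o(D) = 7/4 - √(D + 10)/4 = 7/4 - √(10 + D)/4)
39*(27 + o(6)) = 39*(27 + (7/4 - √(10 + 6)/4)) = 39*(27 + (7/4 - √16/4)) = 39*(27 + (7/4 - ¼*4)) = 39*(27 + (7/4 - 1)) = 39*(27 + ¾) = 39*(111/4) = 4329/4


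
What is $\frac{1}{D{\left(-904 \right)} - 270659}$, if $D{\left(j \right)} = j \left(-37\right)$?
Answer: $- \frac{1}{237211} \approx -4.2157 \cdot 10^{-6}$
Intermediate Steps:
$D{\left(j \right)} = - 37 j$
$\frac{1}{D{\left(-904 \right)} - 270659} = \frac{1}{\left(-37\right) \left(-904\right) - 270659} = \frac{1}{33448 - 270659} = \frac{1}{-237211} = - \frac{1}{237211}$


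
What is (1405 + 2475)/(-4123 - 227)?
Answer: -388/435 ≈ -0.89195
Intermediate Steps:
(1405 + 2475)/(-4123 - 227) = 3880/(-4350) = 3880*(-1/4350) = -388/435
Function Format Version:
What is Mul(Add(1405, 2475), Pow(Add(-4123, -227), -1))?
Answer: Rational(-388, 435) ≈ -0.89195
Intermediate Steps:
Mul(Add(1405, 2475), Pow(Add(-4123, -227), -1)) = Mul(3880, Pow(-4350, -1)) = Mul(3880, Rational(-1, 4350)) = Rational(-388, 435)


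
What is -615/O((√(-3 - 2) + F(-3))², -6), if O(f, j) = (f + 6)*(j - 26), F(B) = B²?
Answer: 25215/133504 - 5535*I*√5/133504 ≈ 0.18887 - 0.092706*I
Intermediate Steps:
O(f, j) = (-26 + j)*(6 + f) (O(f, j) = (6 + f)*(-26 + j) = (-26 + j)*(6 + f))
-615/O((√(-3 - 2) + F(-3))², -6) = -615/(-156 - 26*(√(-3 - 2) + (-3)²)² + 6*(-6) + (√(-3 - 2) + (-3)²)²*(-6)) = -615/(-156 - 26*(√(-5) + 9)² - 36 + (√(-5) + 9)²*(-6)) = -615/(-156 - 26*(I*√5 + 9)² - 36 + (I*√5 + 9)²*(-6)) = -615/(-156 - 26*(9 + I*√5)² - 36 + (9 + I*√5)²*(-6)) = -615/(-156 - 26*(9 + I*√5)² - 36 - 6*(9 + I*√5)²) = -615/(-192 - 32*(9 + I*√5)²)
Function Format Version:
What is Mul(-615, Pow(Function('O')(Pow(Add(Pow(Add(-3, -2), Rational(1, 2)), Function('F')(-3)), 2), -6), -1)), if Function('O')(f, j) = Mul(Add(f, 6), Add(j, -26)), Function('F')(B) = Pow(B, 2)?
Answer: Add(Rational(25215, 133504), Mul(Rational(-5535, 133504), I, Pow(5, Rational(1, 2)))) ≈ Add(0.18887, Mul(-0.092706, I))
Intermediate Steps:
Function('O')(f, j) = Mul(Add(-26, j), Add(6, f)) (Function('O')(f, j) = Mul(Add(6, f), Add(-26, j)) = Mul(Add(-26, j), Add(6, f)))
Mul(-615, Pow(Function('O')(Pow(Add(Pow(Add(-3, -2), Rational(1, 2)), Function('F')(-3)), 2), -6), -1)) = Mul(-615, Pow(Add(-156, Mul(-26, Pow(Add(Pow(Add(-3, -2), Rational(1, 2)), Pow(-3, 2)), 2)), Mul(6, -6), Mul(Pow(Add(Pow(Add(-3, -2), Rational(1, 2)), Pow(-3, 2)), 2), -6)), -1)) = Mul(-615, Pow(Add(-156, Mul(-26, Pow(Add(Pow(-5, Rational(1, 2)), 9), 2)), -36, Mul(Pow(Add(Pow(-5, Rational(1, 2)), 9), 2), -6)), -1)) = Mul(-615, Pow(Add(-156, Mul(-26, Pow(Add(Mul(I, Pow(5, Rational(1, 2))), 9), 2)), -36, Mul(Pow(Add(Mul(I, Pow(5, Rational(1, 2))), 9), 2), -6)), -1)) = Mul(-615, Pow(Add(-156, Mul(-26, Pow(Add(9, Mul(I, Pow(5, Rational(1, 2)))), 2)), -36, Mul(Pow(Add(9, Mul(I, Pow(5, Rational(1, 2)))), 2), -6)), -1)) = Mul(-615, Pow(Add(-156, Mul(-26, Pow(Add(9, Mul(I, Pow(5, Rational(1, 2)))), 2)), -36, Mul(-6, Pow(Add(9, Mul(I, Pow(5, Rational(1, 2)))), 2))), -1)) = Mul(-615, Pow(Add(-192, Mul(-32, Pow(Add(9, Mul(I, Pow(5, Rational(1, 2)))), 2))), -1))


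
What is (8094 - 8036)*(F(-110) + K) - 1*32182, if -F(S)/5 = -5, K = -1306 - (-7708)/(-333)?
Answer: -35904904/333 ≈ -1.0782e+5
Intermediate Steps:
K = -442606/333 (K = -1306 - (-7708)*(-1)/333 = -1306 - 1*7708/333 = -1306 - 7708/333 = -442606/333 ≈ -1329.1)
F(S) = 25 (F(S) = -5*(-5) = 25)
(8094 - 8036)*(F(-110) + K) - 1*32182 = (8094 - 8036)*(25 - 442606/333) - 1*32182 = 58*(-434281/333) - 32182 = -25188298/333 - 32182 = -35904904/333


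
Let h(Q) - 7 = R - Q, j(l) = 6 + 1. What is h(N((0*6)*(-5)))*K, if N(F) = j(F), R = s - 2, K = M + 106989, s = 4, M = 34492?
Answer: 282962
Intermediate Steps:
j(l) = 7
K = 141481 (K = 34492 + 106989 = 141481)
R = 2 (R = 4 - 2 = 2)
N(F) = 7
h(Q) = 9 - Q (h(Q) = 7 + (2 - Q) = 9 - Q)
h(N((0*6)*(-5)))*K = (9 - 1*7)*141481 = (9 - 7)*141481 = 2*141481 = 282962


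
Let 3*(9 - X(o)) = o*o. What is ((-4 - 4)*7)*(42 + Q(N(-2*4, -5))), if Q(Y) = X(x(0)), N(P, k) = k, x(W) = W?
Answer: -2856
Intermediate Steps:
X(o) = 9 - o²/3 (X(o) = 9 - o*o/3 = 9 - o²/3)
Q(Y) = 9 (Q(Y) = 9 - ⅓*0² = 9 - ⅓*0 = 9 + 0 = 9)
((-4 - 4)*7)*(42 + Q(N(-2*4, -5))) = ((-4 - 4)*7)*(42 + 9) = -8*7*51 = -56*51 = -2856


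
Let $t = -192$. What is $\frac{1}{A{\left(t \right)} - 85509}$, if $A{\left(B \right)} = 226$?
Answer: $- \frac{1}{85283} \approx -1.1726 \cdot 10^{-5}$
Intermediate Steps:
$\frac{1}{A{\left(t \right)} - 85509} = \frac{1}{226 - 85509} = \frac{1}{-85283} = - \frac{1}{85283}$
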